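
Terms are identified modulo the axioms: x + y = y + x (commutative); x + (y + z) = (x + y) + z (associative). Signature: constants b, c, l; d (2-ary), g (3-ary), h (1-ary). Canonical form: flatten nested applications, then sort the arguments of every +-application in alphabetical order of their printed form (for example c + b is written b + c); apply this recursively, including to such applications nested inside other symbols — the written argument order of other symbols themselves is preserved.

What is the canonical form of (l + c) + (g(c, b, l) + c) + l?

Answer: c + c + g(c, b, l) + l + l

Derivation:
Flatten:  l + c + g(c, b, l) + c + l
Sort:  c + c + g(c, b, l) + l + l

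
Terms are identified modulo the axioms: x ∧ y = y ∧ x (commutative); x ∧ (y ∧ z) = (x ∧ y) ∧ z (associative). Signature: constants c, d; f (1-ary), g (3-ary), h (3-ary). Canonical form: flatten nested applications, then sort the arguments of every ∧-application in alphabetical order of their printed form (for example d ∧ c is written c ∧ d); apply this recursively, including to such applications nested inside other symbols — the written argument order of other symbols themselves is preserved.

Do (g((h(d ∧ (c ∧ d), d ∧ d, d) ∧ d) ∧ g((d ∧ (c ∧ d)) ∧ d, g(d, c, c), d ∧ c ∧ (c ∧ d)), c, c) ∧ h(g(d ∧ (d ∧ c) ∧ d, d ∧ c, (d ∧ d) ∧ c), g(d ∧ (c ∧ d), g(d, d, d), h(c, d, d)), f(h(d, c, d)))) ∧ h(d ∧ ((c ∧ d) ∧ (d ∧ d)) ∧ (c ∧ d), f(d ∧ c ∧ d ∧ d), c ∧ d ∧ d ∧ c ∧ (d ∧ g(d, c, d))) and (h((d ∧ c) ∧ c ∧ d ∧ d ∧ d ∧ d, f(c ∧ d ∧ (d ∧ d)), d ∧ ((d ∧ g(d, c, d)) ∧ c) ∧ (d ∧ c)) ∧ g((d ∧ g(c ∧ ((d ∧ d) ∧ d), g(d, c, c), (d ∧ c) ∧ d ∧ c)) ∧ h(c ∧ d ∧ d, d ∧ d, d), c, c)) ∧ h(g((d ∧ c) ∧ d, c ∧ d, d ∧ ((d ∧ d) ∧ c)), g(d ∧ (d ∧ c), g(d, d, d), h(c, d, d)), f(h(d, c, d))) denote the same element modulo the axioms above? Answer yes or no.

Left:  (g((h(d ∧ (c ∧ d), d ∧ d, d) ∧ d) ∧ g((d ∧ (c ∧ d)) ∧ d, g(d, c, c), d ∧ c ∧ (c ∧ d)), c, c) ∧ h(g(d ∧ (d ∧ c) ∧ d, d ∧ c, (d ∧ d) ∧ c), g(d ∧ (c ∧ d), g(d, d, d), h(c, d, d)), f(h(d, c, d)))) ∧ h(d ∧ ((c ∧ d) ∧ (d ∧ d)) ∧ (c ∧ d), f(d ∧ c ∧ d ∧ d), c ∧ d ∧ d ∧ c ∧ (d ∧ g(d, c, d)))
  Flatten:  g((h(d ∧ (c ∧ d), d ∧ d, d) ∧ d) ∧ g((d ∧ (c ∧ d)) ∧ d, g(d, c, c), d ∧ c ∧ (c ∧ d)), c, c) ∧ h(g(d ∧ (d ∧ c) ∧ d, d ∧ c, (d ∧ d) ∧ c), g(d ∧ (c ∧ d), g(d, d, d), h(c, d, d)), f(h(d, c, d))) ∧ h(d ∧ ((c ∧ d) ∧ (d ∧ d)) ∧ (c ∧ d), f(d ∧ c ∧ d ∧ d), c ∧ d ∧ d ∧ c ∧ (d ∧ g(d, c, d)))
  Inside:  g((h(d ∧ (c ∧ d), d ∧ d, d) ∧ d) ∧ g((d ∧ (c ∧ d)) ∧ d, g(d, c, c), d ∧ c ∧ (c ∧ d)), c, c)  →  g(d ∧ g(c ∧ d ∧ d ∧ d, g(d, c, c), c ∧ c ∧ d ∧ d) ∧ h(c ∧ d ∧ d, d ∧ d, d), c, c)
  Inside:  h(g(d ∧ (d ∧ c) ∧ d, d ∧ c, (d ∧ d) ∧ c), g(d ∧ (c ∧ d), g(d, d, d), h(c, d, d)), f(h(d, c, d)))  →  h(g(c ∧ d ∧ d ∧ d, c ∧ d, c ∧ d ∧ d), g(c ∧ d ∧ d, g(d, d, d), h(c, d, d)), f(h(d, c, d)))
  Simplify inside:  h(d ∧ ((c ∧ d) ∧ (d ∧ d)) ∧ (c ∧ d), f(d ∧ c ∧ d ∧ d), c ∧ d ∧ d ∧ c ∧ (d ∧ g(d, c, d)))  →  h(c ∧ c ∧ d ∧ d ∧ d ∧ d ∧ d, f(c ∧ d ∧ d ∧ d), c ∧ c ∧ d ∧ d ∧ d ∧ g(d, c, d))
  Sort:  g(d ∧ g(c ∧ d ∧ d ∧ d, g(d, c, c), c ∧ c ∧ d ∧ d) ∧ h(c ∧ d ∧ d, d ∧ d, d), c, c) ∧ h(c ∧ c ∧ d ∧ d ∧ d ∧ d ∧ d, f(c ∧ d ∧ d ∧ d), c ∧ c ∧ d ∧ d ∧ d ∧ g(d, c, d)) ∧ h(g(c ∧ d ∧ d ∧ d, c ∧ d, c ∧ d ∧ d), g(c ∧ d ∧ d, g(d, d, d), h(c, d, d)), f(h(d, c, d)))
Right:  (h((d ∧ c) ∧ c ∧ d ∧ d ∧ d ∧ d, f(c ∧ d ∧ (d ∧ d)), d ∧ ((d ∧ g(d, c, d)) ∧ c) ∧ (d ∧ c)) ∧ g((d ∧ g(c ∧ ((d ∧ d) ∧ d), g(d, c, c), (d ∧ c) ∧ d ∧ c)) ∧ h(c ∧ d ∧ d, d ∧ d, d), c, c)) ∧ h(g((d ∧ c) ∧ d, c ∧ d, d ∧ ((d ∧ d) ∧ c)), g(d ∧ (d ∧ c), g(d, d, d), h(c, d, d)), f(h(d, c, d)))
  Flatten:  h((d ∧ c) ∧ c ∧ d ∧ d ∧ d ∧ d, f(c ∧ d ∧ (d ∧ d)), d ∧ ((d ∧ g(d, c, d)) ∧ c) ∧ (d ∧ c)) ∧ g((d ∧ g(c ∧ ((d ∧ d) ∧ d), g(d, c, c), (d ∧ c) ∧ d ∧ c)) ∧ h(c ∧ d ∧ d, d ∧ d, d), c, c) ∧ h(g((d ∧ c) ∧ d, c ∧ d, d ∧ ((d ∧ d) ∧ c)), g(d ∧ (d ∧ c), g(d, d, d), h(c, d, d)), f(h(d, c, d)))
  Inside:  h((d ∧ c) ∧ c ∧ d ∧ d ∧ d ∧ d, f(c ∧ d ∧ (d ∧ d)), d ∧ ((d ∧ g(d, c, d)) ∧ c) ∧ (d ∧ c))  →  h(c ∧ c ∧ d ∧ d ∧ d ∧ d ∧ d, f(c ∧ d ∧ d ∧ d), c ∧ c ∧ d ∧ d ∧ d ∧ g(d, c, d))
  Simplify inside:  g((d ∧ g(c ∧ ((d ∧ d) ∧ d), g(d, c, c), (d ∧ c) ∧ d ∧ c)) ∧ h(c ∧ d ∧ d, d ∧ d, d), c, c)  →  g(d ∧ g(c ∧ d ∧ d ∧ d, g(d, c, c), c ∧ c ∧ d ∧ d) ∧ h(c ∧ d ∧ d, d ∧ d, d), c, c)
  Inside:  h(g((d ∧ c) ∧ d, c ∧ d, d ∧ ((d ∧ d) ∧ c)), g(d ∧ (d ∧ c), g(d, d, d), h(c, d, d)), f(h(d, c, d)))  →  h(g(c ∧ d ∧ d, c ∧ d, c ∧ d ∧ d ∧ d), g(c ∧ d ∧ d, g(d, d, d), h(c, d, d)), f(h(d, c, d)))
  Sort arguments:  g(d ∧ g(c ∧ d ∧ d ∧ d, g(d, c, c), c ∧ c ∧ d ∧ d) ∧ h(c ∧ d ∧ d, d ∧ d, d), c, c) ∧ h(c ∧ c ∧ d ∧ d ∧ d ∧ d ∧ d, f(c ∧ d ∧ d ∧ d), c ∧ c ∧ d ∧ d ∧ d ∧ g(d, c, d)) ∧ h(g(c ∧ d ∧ d, c ∧ d, c ∧ d ∧ d ∧ d), g(c ∧ d ∧ d, g(d, d, d), h(c, d, d)), f(h(d, c, d)))

Answer: no — g(d ∧ g(c ∧ d ∧ d ∧ d, g(d, c, c), c ∧ c ∧ d ∧ d) ∧ h(c ∧ d ∧ d, d ∧ d, d), c, c) ∧ h(c ∧ c ∧ d ∧ d ∧ d ∧ d ∧ d, f(c ∧ d ∧ d ∧ d), c ∧ c ∧ d ∧ d ∧ d ∧ g(d, c, d)) ∧ h(g(c ∧ d ∧ d ∧ d, c ∧ d, c ∧ d ∧ d), g(c ∧ d ∧ d, g(d, d, d), h(c, d, d)), f(h(d, c, d))) vs g(d ∧ g(c ∧ d ∧ d ∧ d, g(d, c, c), c ∧ c ∧ d ∧ d) ∧ h(c ∧ d ∧ d, d ∧ d, d), c, c) ∧ h(c ∧ c ∧ d ∧ d ∧ d ∧ d ∧ d, f(c ∧ d ∧ d ∧ d), c ∧ c ∧ d ∧ d ∧ d ∧ g(d, c, d)) ∧ h(g(c ∧ d ∧ d, c ∧ d, c ∧ d ∧ d ∧ d), g(c ∧ d ∧ d, g(d, d, d), h(c, d, d)), f(h(d, c, d)))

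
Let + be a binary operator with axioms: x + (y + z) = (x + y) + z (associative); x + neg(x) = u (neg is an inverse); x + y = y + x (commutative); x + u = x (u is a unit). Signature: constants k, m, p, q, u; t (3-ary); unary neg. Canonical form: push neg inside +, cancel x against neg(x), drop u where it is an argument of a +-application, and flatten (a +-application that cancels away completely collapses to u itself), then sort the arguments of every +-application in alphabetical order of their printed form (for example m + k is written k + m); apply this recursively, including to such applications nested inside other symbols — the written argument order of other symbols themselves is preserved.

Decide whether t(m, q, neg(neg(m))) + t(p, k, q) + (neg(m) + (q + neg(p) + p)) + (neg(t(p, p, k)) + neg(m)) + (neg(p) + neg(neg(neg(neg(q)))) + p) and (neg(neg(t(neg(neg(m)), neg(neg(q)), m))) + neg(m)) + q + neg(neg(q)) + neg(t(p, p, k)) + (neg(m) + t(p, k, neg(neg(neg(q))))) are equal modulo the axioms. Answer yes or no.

Answer: no — neg(m) + neg(m) + neg(t(p, p, k)) + q + q + t(m, q, m) + t(p, k, q) vs neg(m) + neg(m) + neg(t(p, p, k)) + q + q + t(m, q, m) + t(p, k, neg(q))

Derivation:
Left:  t(m, q, neg(neg(m))) + t(p, k, q) + (neg(m) + (q + neg(p) + p)) + (neg(t(p, p, k)) + neg(m)) + (neg(p) + neg(neg(neg(neg(q)))) + p)
  Push neg inside:  distribute neg over + and collapse double neg
  Inverses cancel:  p cancels
  Collect terms:  t(m, q, m) + t(p, k, q) + neg(m) + neg(m) + q + q + neg(t(p, p, k))
  Sort:  neg(m) + neg(m) + neg(t(p, p, k)) + q + q + t(m, q, m) + t(p, k, q)
Right:  (neg(neg(t(neg(neg(m)), neg(neg(q)), m))) + neg(m)) + q + neg(neg(q)) + neg(t(p, p, k)) + (neg(m) + t(p, k, neg(neg(neg(q)))))
  Push neg inside:  distribute neg over + and collapse double neg
  Collect:  t(m, q, m) + neg(m) + neg(m) + q + q + neg(t(p, p, k)) + t(p, k, neg(q))
  Order the arguments:  neg(m) + neg(m) + neg(t(p, p, k)) + q + q + t(m, q, m) + t(p, k, neg(q))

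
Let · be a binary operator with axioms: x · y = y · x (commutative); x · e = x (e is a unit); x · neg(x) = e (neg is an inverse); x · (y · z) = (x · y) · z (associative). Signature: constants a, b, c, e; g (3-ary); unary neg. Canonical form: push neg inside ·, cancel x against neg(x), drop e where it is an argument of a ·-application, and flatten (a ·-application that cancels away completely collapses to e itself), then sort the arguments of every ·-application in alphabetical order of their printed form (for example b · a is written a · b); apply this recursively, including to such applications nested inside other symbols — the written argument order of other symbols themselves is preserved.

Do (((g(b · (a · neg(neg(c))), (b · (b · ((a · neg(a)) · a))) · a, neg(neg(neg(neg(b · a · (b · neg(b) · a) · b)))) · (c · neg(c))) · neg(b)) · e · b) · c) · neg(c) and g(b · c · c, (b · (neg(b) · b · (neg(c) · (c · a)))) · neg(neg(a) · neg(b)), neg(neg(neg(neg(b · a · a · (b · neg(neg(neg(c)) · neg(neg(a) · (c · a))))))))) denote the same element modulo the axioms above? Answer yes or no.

Answer: no — g(a · b · c, a · a · b · b, a · a · b · b) vs g(b · c · c, a · a · b · b, a · a · b · b)

Derivation:
Left:  (((g(b · (a · neg(neg(c))), (b · (b · ((a · neg(a)) · a))) · a, neg(neg(neg(neg(b · a · (b · neg(b) · a) · b)))) · (c · neg(c))) · neg(b)) · e · b) · c) · neg(c)
  Push neg inside:  distribute neg over · and collapse double neg
  Cancel:  b cancels; c cancels
  Combine occurrences:  g(a · b · c, a · a · b · b, a · a · b · b)
Right:  g(b · c · c, (b · (neg(b) · b · (neg(c) · (c · a)))) · neg(neg(a) · neg(b)), neg(neg(neg(neg(b · a · a · (b · neg(neg(neg(c)) · neg(neg(a) · (c · a)))))))))
  Focus inside:  (b · (neg(b) · b · (neg(c) · (c · a)))) · neg(neg(a) · neg(b))
  Push neg inside:  distribute neg over · and collapse double neg
  Cancel:  c cancels
  Combine occurrences:  b · b · a · a
  Order the arguments:  a · a · b · b
  Reassemble:  g(b · c · c, a · a · b · b, a · a · b · b)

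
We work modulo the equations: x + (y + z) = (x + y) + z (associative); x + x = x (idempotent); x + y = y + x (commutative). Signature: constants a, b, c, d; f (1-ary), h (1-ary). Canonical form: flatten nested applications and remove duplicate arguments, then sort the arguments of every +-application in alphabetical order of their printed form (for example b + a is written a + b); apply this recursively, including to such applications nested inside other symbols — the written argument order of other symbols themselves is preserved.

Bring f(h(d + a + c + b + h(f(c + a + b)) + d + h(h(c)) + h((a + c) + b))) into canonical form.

Focus inside:  d + a + c + b + h(f(c + a + b)) + d + h(h(c)) + h((a + c) + b)
Canonicalize subterm:  h(f(c + a + b))  →  h(f(a + b + c))
Canonicalize subterm:  h((a + c) + b)  →  h(a + b + c)
Deduplicate:  drop duplicate d
Order the arguments:  a + b + c + d + h(a + b + c) + h(f(a + b + c)) + h(h(c))
Put back:  f(h(a + b + c + d + h(a + b + c) + h(f(a + b + c)) + h(h(c))))

Answer: f(h(a + b + c + d + h(a + b + c) + h(f(a + b + c)) + h(h(c))))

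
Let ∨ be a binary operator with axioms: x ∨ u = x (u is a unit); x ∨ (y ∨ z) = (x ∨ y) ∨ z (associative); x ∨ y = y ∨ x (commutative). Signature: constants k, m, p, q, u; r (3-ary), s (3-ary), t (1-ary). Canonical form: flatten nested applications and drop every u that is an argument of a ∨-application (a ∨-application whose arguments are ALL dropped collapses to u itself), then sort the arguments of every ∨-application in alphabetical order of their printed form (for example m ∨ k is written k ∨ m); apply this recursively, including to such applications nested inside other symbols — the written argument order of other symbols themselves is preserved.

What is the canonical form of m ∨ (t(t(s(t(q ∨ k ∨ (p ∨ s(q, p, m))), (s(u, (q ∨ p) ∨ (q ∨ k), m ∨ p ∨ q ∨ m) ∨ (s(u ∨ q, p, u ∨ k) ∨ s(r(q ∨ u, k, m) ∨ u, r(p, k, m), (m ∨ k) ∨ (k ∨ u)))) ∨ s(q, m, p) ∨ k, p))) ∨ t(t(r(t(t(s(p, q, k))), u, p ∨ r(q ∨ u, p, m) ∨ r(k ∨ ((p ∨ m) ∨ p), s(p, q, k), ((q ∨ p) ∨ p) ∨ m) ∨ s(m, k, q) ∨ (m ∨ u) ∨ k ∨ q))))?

Merge nested applications:  m ∨ t(t(s(t(q ∨ k ∨ (p ∨ s(q, p, m))), (s(u, (q ∨ p) ∨ (q ∨ k), m ∨ p ∨ q ∨ m) ∨ (s(u ∨ q, p, u ∨ k) ∨ s(r(q ∨ u, k, m) ∨ u, r(p, k, m), (m ∨ k) ∨ (k ∨ u)))) ∨ s(q, m, p) ∨ k, p))) ∨ t(t(r(t(t(s(p, q, k))), u, p ∨ r(q ∨ u, p, m) ∨ r(k ∨ ((p ∨ m) ∨ p), s(p, q, k), ((q ∨ p) ∨ p) ∨ m) ∨ s(m, k, q) ∨ (m ∨ u) ∨ k ∨ q)))
Canonicalize subterm:  t(t(s(t(q ∨ k ∨ (p ∨ s(q, p, m))), (s(u, (q ∨ p) ∨ (q ∨ k), m ∨ p ∨ q ∨ m) ∨ (s(u ∨ q, p, u ∨ k) ∨ s(r(q ∨ u, k, m) ∨ u, r(p, k, m), (m ∨ k) ∨ (k ∨ u)))) ∨ s(q, m, p) ∨ k, p)))  →  t(t(s(t(k ∨ p ∨ q ∨ s(q, p, m)), k ∨ s(q, m, p) ∨ s(q, p, k) ∨ s(r(q, k, m), r(p, k, m), k ∨ k ∨ m) ∨ s(u, k ∨ p ∨ q ∨ q, m ∨ m ∨ p ∨ q), p)))
Canonicalize subterm:  t(t(r(t(t(s(p, q, k))), u, p ∨ r(q ∨ u, p, m) ∨ r(k ∨ ((p ∨ m) ∨ p), s(p, q, k), ((q ∨ p) ∨ p) ∨ m) ∨ s(m, k, q) ∨ (m ∨ u) ∨ k ∨ q)))  →  t(t(r(t(t(s(p, q, k))), u, k ∨ m ∨ p ∨ q ∨ r(k ∨ m ∨ p ∨ p, s(p, q, k), m ∨ p ∨ p ∨ q) ∨ r(q, p, m) ∨ s(m, k, q))))
Sort arguments:  m ∨ t(t(r(t(t(s(p, q, k))), u, k ∨ m ∨ p ∨ q ∨ r(k ∨ m ∨ p ∨ p, s(p, q, k), m ∨ p ∨ p ∨ q) ∨ r(q, p, m) ∨ s(m, k, q)))) ∨ t(t(s(t(k ∨ p ∨ q ∨ s(q, p, m)), k ∨ s(q, m, p) ∨ s(q, p, k) ∨ s(r(q, k, m), r(p, k, m), k ∨ k ∨ m) ∨ s(u, k ∨ p ∨ q ∨ q, m ∨ m ∨ p ∨ q), p)))

Answer: m ∨ t(t(r(t(t(s(p, q, k))), u, k ∨ m ∨ p ∨ q ∨ r(k ∨ m ∨ p ∨ p, s(p, q, k), m ∨ p ∨ p ∨ q) ∨ r(q, p, m) ∨ s(m, k, q)))) ∨ t(t(s(t(k ∨ p ∨ q ∨ s(q, p, m)), k ∨ s(q, m, p) ∨ s(q, p, k) ∨ s(r(q, k, m), r(p, k, m), k ∨ k ∨ m) ∨ s(u, k ∨ p ∨ q ∨ q, m ∨ m ∨ p ∨ q), p)))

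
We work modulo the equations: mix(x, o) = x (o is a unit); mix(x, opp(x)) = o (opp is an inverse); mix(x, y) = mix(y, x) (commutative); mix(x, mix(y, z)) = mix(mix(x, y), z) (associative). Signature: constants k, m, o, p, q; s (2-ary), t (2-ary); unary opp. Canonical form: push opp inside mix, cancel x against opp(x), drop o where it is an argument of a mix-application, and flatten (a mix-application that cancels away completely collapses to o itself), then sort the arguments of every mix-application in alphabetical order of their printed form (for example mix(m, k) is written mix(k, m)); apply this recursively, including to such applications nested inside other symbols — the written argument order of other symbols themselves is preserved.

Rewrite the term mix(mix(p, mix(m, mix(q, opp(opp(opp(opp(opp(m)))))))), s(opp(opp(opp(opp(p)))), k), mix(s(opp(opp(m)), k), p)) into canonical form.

Push opp inside:  distribute opp over mix and collapse double opp
Inverses cancel:  m cancels
Combine occurrences:  mix(p, p, q, s(p, k), s(m, k))
Order the arguments:  mix(p, p, q, s(m, k), s(p, k))

Answer: mix(p, p, q, s(m, k), s(p, k))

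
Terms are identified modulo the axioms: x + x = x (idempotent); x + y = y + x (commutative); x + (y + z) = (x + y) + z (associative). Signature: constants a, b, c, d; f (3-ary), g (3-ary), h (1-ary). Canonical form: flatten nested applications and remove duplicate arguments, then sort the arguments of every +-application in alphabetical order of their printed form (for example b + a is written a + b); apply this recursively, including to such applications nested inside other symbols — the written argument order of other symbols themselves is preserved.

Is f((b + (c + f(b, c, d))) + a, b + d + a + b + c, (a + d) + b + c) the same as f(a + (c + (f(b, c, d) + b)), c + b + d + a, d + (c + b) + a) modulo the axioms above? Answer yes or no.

Left:  f((b + (c + f(b, c, d))) + a, b + d + a + b + c, (a + d) + b + c)
  Focus inside:  (b + (c + f(b, c, d))) + a
  Un-nest:  b + c + f(b, c, d) + a
  Sort arguments:  a + b + c + f(b, c, d)
  Put back:  f(a + b + c + f(b, c, d), a + b + c + d, a + b + c + d)
Right:  f(a + (c + (f(b, c, d) + b)), c + b + d + a, d + (c + b) + a)
  Descend into:  a + (c + (f(b, c, d) + b))
  Merge nested applications:  a + c + f(b, c, d) + b
  Sort arguments:  a + b + c + f(b, c, d)
  Put back:  f(a + b + c + f(b, c, d), a + b + c + d, a + b + c + d)

Answer: yes — both canonical forms are f(a + b + c + f(b, c, d), a + b + c + d, a + b + c + d)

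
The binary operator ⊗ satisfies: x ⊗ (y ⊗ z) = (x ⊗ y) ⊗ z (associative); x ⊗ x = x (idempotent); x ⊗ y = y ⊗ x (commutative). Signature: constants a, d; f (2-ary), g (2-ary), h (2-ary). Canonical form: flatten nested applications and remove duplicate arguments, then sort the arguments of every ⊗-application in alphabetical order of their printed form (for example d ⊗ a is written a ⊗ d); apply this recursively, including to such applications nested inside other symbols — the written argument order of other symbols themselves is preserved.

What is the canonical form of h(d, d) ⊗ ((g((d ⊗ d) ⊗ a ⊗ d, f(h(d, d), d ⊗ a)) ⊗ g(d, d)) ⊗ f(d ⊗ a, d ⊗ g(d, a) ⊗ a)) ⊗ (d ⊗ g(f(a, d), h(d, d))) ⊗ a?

Answer: a ⊗ d ⊗ f(a ⊗ d, a ⊗ d ⊗ g(d, a)) ⊗ g(a ⊗ d, f(h(d, d), a ⊗ d)) ⊗ g(d, d) ⊗ g(f(a, d), h(d, d)) ⊗ h(d, d)

Derivation:
Merge nested applications:  h(d, d) ⊗ g((d ⊗ d) ⊗ a ⊗ d, f(h(d, d), d ⊗ a)) ⊗ g(d, d) ⊗ f(d ⊗ a, d ⊗ g(d, a) ⊗ a) ⊗ d ⊗ g(f(a, d), h(d, d)) ⊗ a
Canonicalize subterm:  g((d ⊗ d) ⊗ a ⊗ d, f(h(d, d), d ⊗ a))  →  g(a ⊗ d, f(h(d, d), a ⊗ d))
Inside:  f(d ⊗ a, d ⊗ g(d, a) ⊗ a)  →  f(a ⊗ d, a ⊗ d ⊗ g(d, a))
Sort arguments:  a ⊗ d ⊗ f(a ⊗ d, a ⊗ d ⊗ g(d, a)) ⊗ g(a ⊗ d, f(h(d, d), a ⊗ d)) ⊗ g(d, d) ⊗ g(f(a, d), h(d, d)) ⊗ h(d, d)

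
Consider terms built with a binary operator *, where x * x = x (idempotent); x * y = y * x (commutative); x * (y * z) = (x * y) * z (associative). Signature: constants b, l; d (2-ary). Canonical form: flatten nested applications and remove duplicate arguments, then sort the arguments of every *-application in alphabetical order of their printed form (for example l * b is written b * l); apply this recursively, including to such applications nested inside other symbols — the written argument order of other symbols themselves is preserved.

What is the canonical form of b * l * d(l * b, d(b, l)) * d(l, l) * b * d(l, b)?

Answer: b * d(b * l, d(b, l)) * d(l, b) * d(l, l) * l

Derivation:
Inside:  d(l * b, d(b, l))  →  d(b * l, d(b, l))
Deduplicate:  drop duplicate b
Sort arguments:  b * d(b * l, d(b, l)) * d(l, b) * d(l, l) * l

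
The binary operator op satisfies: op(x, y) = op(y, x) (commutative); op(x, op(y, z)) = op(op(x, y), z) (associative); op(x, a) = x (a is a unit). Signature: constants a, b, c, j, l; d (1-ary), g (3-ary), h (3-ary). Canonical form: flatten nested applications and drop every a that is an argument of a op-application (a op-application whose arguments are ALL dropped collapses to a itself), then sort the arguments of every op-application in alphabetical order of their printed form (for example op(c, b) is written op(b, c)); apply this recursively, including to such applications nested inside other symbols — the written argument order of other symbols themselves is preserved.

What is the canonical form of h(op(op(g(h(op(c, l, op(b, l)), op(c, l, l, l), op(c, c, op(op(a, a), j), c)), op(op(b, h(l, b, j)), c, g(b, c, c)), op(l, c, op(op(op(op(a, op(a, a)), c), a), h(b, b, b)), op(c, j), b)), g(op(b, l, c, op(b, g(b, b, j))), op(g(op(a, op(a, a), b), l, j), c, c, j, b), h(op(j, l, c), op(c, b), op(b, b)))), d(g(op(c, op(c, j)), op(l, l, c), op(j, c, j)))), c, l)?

Answer: h(op(d(g(op(c, c, j), op(c, l, l), op(c, j, j))), g(h(op(b, c, l, l), op(c, l, l, l), op(c, c, c, j)), op(b, c, g(b, c, c), h(l, b, j)), op(b, c, c, c, h(b, b, b), j, l)), g(op(b, b, c, g(b, b, j), l), op(b, c, c, g(b, l, j), j), h(op(c, j, l), op(b, c), op(b, b)))), c, l)

Derivation:
Descend into:  op(op(g(h(op(c, l, op(b, l)), op(c, l, l, l), op(c, c, op(op(a, a), j), c)), op(op(b, h(l, b, j)), c, g(b, c, c)), op(l, c, op(op(op(op(a, op(a, a)), c), a), h(b, b, b)), op(c, j), b)), g(op(b, l, c, op(b, g(b, b, j))), op(g(op(a, op(a, a), b), l, j), c, c, j, b), h(op(j, l, c), op(c, b), op(b, b)))), d(g(op(c, op(c, j)), op(l, l, c), op(j, c, j))))
Un-nest:  op(g(h(op(c, l, op(b, l)), op(c, l, l, l), op(c, c, op(op(a, a), j), c)), op(op(b, h(l, b, j)), c, g(b, c, c)), op(l, c, op(op(op(op(a, op(a, a)), c), a), h(b, b, b)), op(c, j), b)), g(op(b, l, c, op(b, g(b, b, j))), op(g(op(a, op(a, a), b), l, j), c, c, j, b), h(op(j, l, c), op(c, b), op(b, b))), d(g(op(c, op(c, j)), op(l, l, c), op(j, c, j))))
Simplify inside:  g(h(op(c, l, op(b, l)), op(c, l, l, l), op(c, c, op(op(a, a), j), c)), op(op(b, h(l, b, j)), c, g(b, c, c)), op(l, c, op(op(op(op(a, op(a, a)), c), a), h(b, b, b)), op(c, j), b))  →  g(h(op(b, c, l, l), op(c, l, l, l), op(c, c, c, j)), op(b, c, g(b, c, c), h(l, b, j)), op(b, c, c, c, h(b, b, b), j, l))
Simplify inside:  g(op(b, l, c, op(b, g(b, b, j))), op(g(op(a, op(a, a), b), l, j), c, c, j, b), h(op(j, l, c), op(c, b), op(b, b)))  →  g(op(b, b, c, g(b, b, j), l), op(b, c, c, g(b, l, j), j), h(op(c, j, l), op(b, c), op(b, b)))
Simplify inside:  d(g(op(c, op(c, j)), op(l, l, c), op(j, c, j)))  →  d(g(op(c, c, j), op(c, l, l), op(c, j, j)))
Sort arguments:  op(d(g(op(c, c, j), op(c, l, l), op(c, j, j))), g(h(op(b, c, l, l), op(c, l, l, l), op(c, c, c, j)), op(b, c, g(b, c, c), h(l, b, j)), op(b, c, c, c, h(b, b, b), j, l)), g(op(b, b, c, g(b, b, j), l), op(b, c, c, g(b, l, j), j), h(op(c, j, l), op(b, c), op(b, b))))
Reassemble:  h(op(d(g(op(c, c, j), op(c, l, l), op(c, j, j))), g(h(op(b, c, l, l), op(c, l, l, l), op(c, c, c, j)), op(b, c, g(b, c, c), h(l, b, j)), op(b, c, c, c, h(b, b, b), j, l)), g(op(b, b, c, g(b, b, j), l), op(b, c, c, g(b, l, j), j), h(op(c, j, l), op(b, c), op(b, b)))), c, l)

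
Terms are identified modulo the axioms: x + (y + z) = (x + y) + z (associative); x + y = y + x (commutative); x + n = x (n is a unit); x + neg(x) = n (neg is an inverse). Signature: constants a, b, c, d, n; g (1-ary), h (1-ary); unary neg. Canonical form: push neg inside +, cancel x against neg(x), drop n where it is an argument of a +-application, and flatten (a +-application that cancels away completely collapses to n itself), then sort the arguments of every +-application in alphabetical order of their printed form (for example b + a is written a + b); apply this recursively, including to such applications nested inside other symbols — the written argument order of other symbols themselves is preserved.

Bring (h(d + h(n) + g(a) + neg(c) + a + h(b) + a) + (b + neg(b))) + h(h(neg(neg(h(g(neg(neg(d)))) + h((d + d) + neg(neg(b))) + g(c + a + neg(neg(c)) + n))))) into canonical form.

Push neg inside:  distribute neg over + and collapse double neg
Inverses cancel:  b cancels
Collect terms:  h(a + a + d + g(a) + h(b) + h(n) + neg(c)) + h(h(g(a + c + c) + h(b + d + d) + h(g(d))))

Answer: h(a + a + d + g(a) + h(b) + h(n) + neg(c)) + h(h(g(a + c + c) + h(b + d + d) + h(g(d))))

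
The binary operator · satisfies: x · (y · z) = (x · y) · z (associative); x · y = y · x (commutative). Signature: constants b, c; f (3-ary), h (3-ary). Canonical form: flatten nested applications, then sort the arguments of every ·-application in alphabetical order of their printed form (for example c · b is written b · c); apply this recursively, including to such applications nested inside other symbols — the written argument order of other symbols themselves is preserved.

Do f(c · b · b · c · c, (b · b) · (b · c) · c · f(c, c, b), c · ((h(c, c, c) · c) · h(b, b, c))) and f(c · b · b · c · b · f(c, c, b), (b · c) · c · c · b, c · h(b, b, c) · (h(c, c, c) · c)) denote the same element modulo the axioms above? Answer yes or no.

Answer: no — f(b · b · c · c · c, b · b · b · c · c · f(c, c, b), c · c · h(b, b, c) · h(c, c, c)) vs f(b · b · b · c · c · f(c, c, b), b · b · c · c · c, c · c · h(b, b, c) · h(c, c, c))

Derivation:
Left:  f(c · b · b · c · c, (b · b) · (b · c) · c · f(c, c, b), c · ((h(c, c, c) · c) · h(b, b, c)))
  Work inside:  c · ((h(c, c, c) · c) · h(b, b, c))
  Flatten:  c · h(c, c, c) · c · h(b, b, c)
  Sort arguments:  c · c · h(b, b, c) · h(c, c, c)
  Reassemble:  f(b · b · c · c · c, b · b · b · c · c · f(c, c, b), c · c · h(b, b, c) · h(c, c, c))
Right:  f(c · b · b · c · b · f(c, c, b), (b · c) · c · c · b, c · h(b, b, c) · (h(c, c, c) · c))
  Work inside:  c · h(b, b, c) · (h(c, c, c) · c)
  Un-nest:  c · h(b, b, c) · h(c, c, c) · c
  Sort arguments:  c · c · h(b, b, c) · h(c, c, c)
  Reassemble:  f(b · b · b · c · c · f(c, c, b), b · b · c · c · c, c · c · h(b, b, c) · h(c, c, c))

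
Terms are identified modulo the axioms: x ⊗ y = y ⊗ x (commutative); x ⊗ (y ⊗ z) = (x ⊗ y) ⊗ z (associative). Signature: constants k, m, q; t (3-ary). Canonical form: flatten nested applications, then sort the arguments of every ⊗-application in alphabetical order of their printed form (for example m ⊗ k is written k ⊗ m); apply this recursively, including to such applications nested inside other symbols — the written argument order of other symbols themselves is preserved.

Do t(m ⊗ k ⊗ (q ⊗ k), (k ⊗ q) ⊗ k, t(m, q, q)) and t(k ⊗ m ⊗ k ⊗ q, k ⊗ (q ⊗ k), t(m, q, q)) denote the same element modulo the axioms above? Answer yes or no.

Answer: yes — both canonical forms are t(k ⊗ k ⊗ m ⊗ q, k ⊗ k ⊗ q, t(m, q, q))

Derivation:
Left:  t(m ⊗ k ⊗ (q ⊗ k), (k ⊗ q) ⊗ k, t(m, q, q))
  Work inside:  m ⊗ k ⊗ (q ⊗ k)
  Flatten:  m ⊗ k ⊗ q ⊗ k
  Order the arguments:  k ⊗ k ⊗ m ⊗ q
  Reassemble:  t(k ⊗ k ⊗ m ⊗ q, k ⊗ k ⊗ q, t(m, q, q))
Right:  t(k ⊗ m ⊗ k ⊗ q, k ⊗ (q ⊗ k), t(m, q, q))
  Focus inside:  k ⊗ (q ⊗ k)
  Merge nested applications:  k ⊗ q ⊗ k
  Sort arguments:  k ⊗ k ⊗ q
  Reassemble:  t(k ⊗ k ⊗ m ⊗ q, k ⊗ k ⊗ q, t(m, q, q))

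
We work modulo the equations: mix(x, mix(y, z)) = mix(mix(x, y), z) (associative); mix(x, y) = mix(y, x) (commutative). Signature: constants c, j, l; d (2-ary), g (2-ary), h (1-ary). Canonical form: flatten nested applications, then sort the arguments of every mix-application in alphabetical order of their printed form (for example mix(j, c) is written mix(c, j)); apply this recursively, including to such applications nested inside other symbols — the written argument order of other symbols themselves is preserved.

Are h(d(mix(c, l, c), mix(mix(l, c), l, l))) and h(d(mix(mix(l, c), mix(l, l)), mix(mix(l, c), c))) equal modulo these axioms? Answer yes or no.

Left:  h(d(mix(c, l, c), mix(mix(l, c), l, l)))
  Focus inside:  mix(mix(l, c), l, l)
  Un-nest:  mix(l, c, l, l)
  Sort arguments:  mix(c, l, l, l)
  Rebuild:  h(d(mix(c, c, l), mix(c, l, l, l)))
Right:  h(d(mix(mix(l, c), mix(l, l)), mix(mix(l, c), c)))
  Focus inside:  mix(mix(l, c), mix(l, l))
  Merge nested applications:  mix(l, c, l, l)
  Sort:  mix(c, l, l, l)
  Rebuild:  h(d(mix(c, l, l, l), mix(c, c, l)))

Answer: no — h(d(mix(c, c, l), mix(c, l, l, l))) vs h(d(mix(c, l, l, l), mix(c, c, l)))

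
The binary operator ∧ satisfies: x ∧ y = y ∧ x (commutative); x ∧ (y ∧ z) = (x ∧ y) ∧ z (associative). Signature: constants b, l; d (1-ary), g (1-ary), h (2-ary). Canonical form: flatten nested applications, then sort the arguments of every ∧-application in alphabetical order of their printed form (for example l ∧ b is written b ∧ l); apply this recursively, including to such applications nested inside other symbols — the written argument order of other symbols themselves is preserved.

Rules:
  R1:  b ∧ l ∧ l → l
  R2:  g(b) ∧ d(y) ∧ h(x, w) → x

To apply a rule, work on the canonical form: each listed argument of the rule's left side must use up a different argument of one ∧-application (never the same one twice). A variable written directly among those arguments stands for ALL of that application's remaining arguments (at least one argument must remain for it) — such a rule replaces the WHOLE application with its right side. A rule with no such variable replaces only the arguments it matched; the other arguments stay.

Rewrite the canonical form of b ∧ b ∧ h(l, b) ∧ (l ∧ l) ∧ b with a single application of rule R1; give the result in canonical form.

Canonical form:  b ∧ b ∧ b ∧ h(l, b) ∧ l ∧ l
Match R1:  consume b, l, l
Result:  b ∧ b ∧ h(l, b) ∧ l

Answer: b ∧ b ∧ h(l, b) ∧ l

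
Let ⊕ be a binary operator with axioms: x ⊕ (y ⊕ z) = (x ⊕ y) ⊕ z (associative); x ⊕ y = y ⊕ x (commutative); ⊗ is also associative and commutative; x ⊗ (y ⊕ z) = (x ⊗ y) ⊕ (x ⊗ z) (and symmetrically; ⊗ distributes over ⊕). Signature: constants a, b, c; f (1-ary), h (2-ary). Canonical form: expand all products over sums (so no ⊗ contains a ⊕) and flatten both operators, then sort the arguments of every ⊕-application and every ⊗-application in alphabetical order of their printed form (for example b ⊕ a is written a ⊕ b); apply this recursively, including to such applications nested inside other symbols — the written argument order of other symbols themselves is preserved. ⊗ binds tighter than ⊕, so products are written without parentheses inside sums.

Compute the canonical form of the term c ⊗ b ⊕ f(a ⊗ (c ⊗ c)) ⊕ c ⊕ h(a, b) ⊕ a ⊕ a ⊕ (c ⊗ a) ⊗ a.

Flatten:  b ⊗ c ⊕ f(a ⊗ c ⊗ c) ⊕ c ⊕ h(a, b) ⊕ a ⊕ a ⊕ a ⊗ a ⊗ c
Order the arguments:  a ⊕ a ⊕ a ⊗ a ⊗ c ⊕ b ⊗ c ⊕ c ⊕ f(a ⊗ c ⊗ c) ⊕ h(a, b)

Answer: a ⊕ a ⊕ a ⊗ a ⊗ c ⊕ b ⊗ c ⊕ c ⊕ f(a ⊗ c ⊗ c) ⊕ h(a, b)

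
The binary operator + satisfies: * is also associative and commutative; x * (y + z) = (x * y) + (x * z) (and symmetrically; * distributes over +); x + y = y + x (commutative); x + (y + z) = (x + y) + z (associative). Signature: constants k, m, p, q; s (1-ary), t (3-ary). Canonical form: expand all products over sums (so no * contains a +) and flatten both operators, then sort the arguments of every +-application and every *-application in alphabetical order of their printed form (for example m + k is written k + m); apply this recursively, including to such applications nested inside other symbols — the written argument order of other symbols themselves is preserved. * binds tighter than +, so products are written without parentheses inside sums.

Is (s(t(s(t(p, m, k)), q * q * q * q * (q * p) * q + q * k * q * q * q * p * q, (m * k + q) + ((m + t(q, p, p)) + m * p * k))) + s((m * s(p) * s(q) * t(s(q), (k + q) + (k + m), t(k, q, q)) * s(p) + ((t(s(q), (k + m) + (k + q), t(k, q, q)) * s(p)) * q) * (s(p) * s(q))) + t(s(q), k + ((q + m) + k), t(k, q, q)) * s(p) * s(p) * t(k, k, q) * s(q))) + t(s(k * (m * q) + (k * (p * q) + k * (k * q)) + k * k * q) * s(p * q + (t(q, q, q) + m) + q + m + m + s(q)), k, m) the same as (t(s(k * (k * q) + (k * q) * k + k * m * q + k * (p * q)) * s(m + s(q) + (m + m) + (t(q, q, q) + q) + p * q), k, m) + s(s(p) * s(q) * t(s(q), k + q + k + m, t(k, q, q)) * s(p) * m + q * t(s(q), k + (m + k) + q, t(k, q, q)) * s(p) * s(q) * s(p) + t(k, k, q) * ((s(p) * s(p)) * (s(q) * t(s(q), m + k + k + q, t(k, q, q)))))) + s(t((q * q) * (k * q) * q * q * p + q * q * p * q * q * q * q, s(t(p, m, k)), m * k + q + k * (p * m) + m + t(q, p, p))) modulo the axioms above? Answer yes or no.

Left:  (s(t(s(t(p, m, k)), q * q * q * q * (q * p) * q + q * k * q * q * q * p * q, (m * k + q) + ((m + t(q, p, p)) + m * p * k))) + s((m * s(p) * s(q) * t(s(q), (k + q) + (k + m), t(k, q, q)) * s(p) + ((t(s(q), (k + m) + (k + q), t(k, q, q)) * s(p)) * q) * (s(p) * s(q))) + t(s(q), k + ((q + m) + k), t(k, q, q)) * s(p) * s(p) * t(k, k, q) * s(q))) + t(s(k * (m * q) + (k * (p * q) + k * (k * q)) + k * k * q) * s(p * q + (t(q, q, q) + m) + q + m + m + s(q)), k, m)
  Un-nest:  s(t(s(t(p, m, k)), k * p * q * q * q * q * q + p * q * q * q * q * q * q, k * m + k * m * p + m + q + t(q, p, p))) + s(m * s(p) * s(p) * s(q) * t(s(q), k + k + m + q, t(k, q, q)) + q * s(p) * s(p) * s(q) * t(s(q), k + k + m + q, t(k, q, q)) + s(p) * s(p) * s(q) * t(k, k, q) * t(s(q), k + k + m + q, t(k, q, q))) + t(s(k * k * q + k * k * q + k * m * q + k * p * q) * s(m + m + m + p * q + q + s(q) + t(q, q, q)), k, m)
  Order the arguments:  s(m * s(p) * s(p) * s(q) * t(s(q), k + k + m + q, t(k, q, q)) + q * s(p) * s(p) * s(q) * t(s(q), k + k + m + q, t(k, q, q)) + s(p) * s(p) * s(q) * t(k, k, q) * t(s(q), k + k + m + q, t(k, q, q))) + s(t(s(t(p, m, k)), k * p * q * q * q * q * q + p * q * q * q * q * q * q, k * m + k * m * p + m + q + t(q, p, p))) + t(s(k * k * q + k * k * q + k * m * q + k * p * q) * s(m + m + m + p * q + q + s(q) + t(q, q, q)), k, m)
Right:  (t(s(k * (k * q) + (k * q) * k + k * m * q + k * (p * q)) * s(m + s(q) + (m + m) + (t(q, q, q) + q) + p * q), k, m) + s(s(p) * s(q) * t(s(q), k + q + k + m, t(k, q, q)) * s(p) * m + q * t(s(q), k + (m + k) + q, t(k, q, q)) * s(p) * s(q) * s(p) + t(k, k, q) * ((s(p) * s(p)) * (s(q) * t(s(q), m + k + k + q, t(k, q, q)))))) + s(t((q * q) * (k * q) * q * q * p + q * q * p * q * q * q * q, s(t(p, m, k)), m * k + q + k * (p * m) + m + t(q, p, p)))
  Un-nest:  t(s(k * k * q + k * k * q + k * m * q + k * p * q) * s(m + m + m + p * q + q + s(q) + t(q, q, q)), k, m) + s(m * s(p) * s(p) * s(q) * t(s(q), k + k + m + q, t(k, q, q)) + q * s(p) * s(p) * s(q) * t(s(q), k + k + m + q, t(k, q, q)) + s(p) * s(p) * s(q) * t(k, k, q) * t(s(q), k + k + m + q, t(k, q, q))) + s(t(k * p * q * q * q * q * q + p * q * q * q * q * q * q, s(t(p, m, k)), k * m + k * m * p + m + q + t(q, p, p)))
  Order the arguments:  s(m * s(p) * s(p) * s(q) * t(s(q), k + k + m + q, t(k, q, q)) + q * s(p) * s(p) * s(q) * t(s(q), k + k + m + q, t(k, q, q)) + s(p) * s(p) * s(q) * t(k, k, q) * t(s(q), k + k + m + q, t(k, q, q))) + s(t(k * p * q * q * q * q * q + p * q * q * q * q * q * q, s(t(p, m, k)), k * m + k * m * p + m + q + t(q, p, p))) + t(s(k * k * q + k * k * q + k * m * q + k * p * q) * s(m + m + m + p * q + q + s(q) + t(q, q, q)), k, m)

Answer: no — s(m * s(p) * s(p) * s(q) * t(s(q), k + k + m + q, t(k, q, q)) + q * s(p) * s(p) * s(q) * t(s(q), k + k + m + q, t(k, q, q)) + s(p) * s(p) * s(q) * t(k, k, q) * t(s(q), k + k + m + q, t(k, q, q))) + s(t(s(t(p, m, k)), k * p * q * q * q * q * q + p * q * q * q * q * q * q, k * m + k * m * p + m + q + t(q, p, p))) + t(s(k * k * q + k * k * q + k * m * q + k * p * q) * s(m + m + m + p * q + q + s(q) + t(q, q, q)), k, m) vs s(m * s(p) * s(p) * s(q) * t(s(q), k + k + m + q, t(k, q, q)) + q * s(p) * s(p) * s(q) * t(s(q), k + k + m + q, t(k, q, q)) + s(p) * s(p) * s(q) * t(k, k, q) * t(s(q), k + k + m + q, t(k, q, q))) + s(t(k * p * q * q * q * q * q + p * q * q * q * q * q * q, s(t(p, m, k)), k * m + k * m * p + m + q + t(q, p, p))) + t(s(k * k * q + k * k * q + k * m * q + k * p * q) * s(m + m + m + p * q + q + s(q) + t(q, q, q)), k, m)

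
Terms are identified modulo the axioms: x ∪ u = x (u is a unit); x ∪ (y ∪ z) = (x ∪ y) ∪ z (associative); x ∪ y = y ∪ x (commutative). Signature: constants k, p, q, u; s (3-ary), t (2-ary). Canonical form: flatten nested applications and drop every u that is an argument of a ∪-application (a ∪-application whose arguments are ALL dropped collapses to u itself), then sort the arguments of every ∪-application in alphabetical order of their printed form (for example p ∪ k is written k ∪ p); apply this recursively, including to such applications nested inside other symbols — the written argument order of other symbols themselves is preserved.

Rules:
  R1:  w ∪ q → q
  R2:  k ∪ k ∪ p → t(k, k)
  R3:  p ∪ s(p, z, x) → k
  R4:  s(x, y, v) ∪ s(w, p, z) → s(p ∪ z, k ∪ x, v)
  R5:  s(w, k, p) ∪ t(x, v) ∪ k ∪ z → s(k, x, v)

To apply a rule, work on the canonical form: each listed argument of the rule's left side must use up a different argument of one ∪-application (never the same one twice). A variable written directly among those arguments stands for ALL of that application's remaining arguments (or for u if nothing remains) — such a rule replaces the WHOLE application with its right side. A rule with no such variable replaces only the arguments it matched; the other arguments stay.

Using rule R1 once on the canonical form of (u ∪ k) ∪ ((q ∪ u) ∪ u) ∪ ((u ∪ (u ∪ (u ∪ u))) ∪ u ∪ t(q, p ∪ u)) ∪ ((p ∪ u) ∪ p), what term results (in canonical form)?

Canonical form:  k ∪ p ∪ p ∪ q ∪ t(q, p)
Apply R1:  consuming q;  w := k ∪ p ∪ p ∪ t(q, p)
The extension variable absorbs all remaining arguments, so the whole application is rewritten.
Result:  q

Answer: q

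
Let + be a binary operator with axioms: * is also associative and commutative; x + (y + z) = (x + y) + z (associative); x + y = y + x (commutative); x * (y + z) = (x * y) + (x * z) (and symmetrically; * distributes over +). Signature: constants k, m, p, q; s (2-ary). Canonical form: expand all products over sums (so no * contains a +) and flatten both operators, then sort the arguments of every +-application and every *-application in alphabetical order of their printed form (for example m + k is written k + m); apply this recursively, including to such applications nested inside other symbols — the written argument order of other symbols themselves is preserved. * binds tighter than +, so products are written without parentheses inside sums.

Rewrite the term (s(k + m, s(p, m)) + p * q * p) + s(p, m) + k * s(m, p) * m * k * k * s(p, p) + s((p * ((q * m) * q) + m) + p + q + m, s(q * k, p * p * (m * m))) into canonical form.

Answer: k * k * k * m * s(m, p) * s(p, p) + p * p * q + s(k + m, s(p, m)) + s(m + m + m * p * q * q + p + q, s(k * q, m * m * p * p)) + s(p, m)

Derivation:
Merge nested applications:  s(k + m, s(p, m)) + p * p * q + s(p, m) + k * k * k * m * s(m, p) * s(p, p) + s(m + m + m * p * q * q + p + q, s(k * q, m * m * p * p))
Sort:  k * k * k * m * s(m, p) * s(p, p) + p * p * q + s(k + m, s(p, m)) + s(m + m + m * p * q * q + p + q, s(k * q, m * m * p * p)) + s(p, m)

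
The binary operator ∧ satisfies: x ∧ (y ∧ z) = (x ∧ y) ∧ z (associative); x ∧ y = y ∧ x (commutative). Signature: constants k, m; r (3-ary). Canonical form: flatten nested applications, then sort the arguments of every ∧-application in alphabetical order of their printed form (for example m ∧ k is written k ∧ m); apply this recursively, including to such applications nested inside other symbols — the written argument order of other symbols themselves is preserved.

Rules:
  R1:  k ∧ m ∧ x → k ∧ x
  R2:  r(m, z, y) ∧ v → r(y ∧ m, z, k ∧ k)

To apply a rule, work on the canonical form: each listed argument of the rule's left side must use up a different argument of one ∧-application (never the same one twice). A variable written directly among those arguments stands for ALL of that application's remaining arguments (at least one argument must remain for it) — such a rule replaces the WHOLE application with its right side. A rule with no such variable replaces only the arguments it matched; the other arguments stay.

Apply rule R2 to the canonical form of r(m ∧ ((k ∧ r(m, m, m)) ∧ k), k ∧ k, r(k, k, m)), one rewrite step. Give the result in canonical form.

Answer: r(r(m ∧ m, m, k ∧ k), k ∧ k, r(k, k, m))

Derivation:
Canonical form:  r(k ∧ k ∧ m ∧ r(m, m, m), k ∧ k, r(k, k, m))
Match R2:  consume r(m, m, m);  v := k ∧ k ∧ m, y := m, z := m
The extension variable absorbs all remaining arguments, so the whole application is rewritten.
Result:  r(r(m ∧ m, m, k ∧ k), k ∧ k, r(k, k, m))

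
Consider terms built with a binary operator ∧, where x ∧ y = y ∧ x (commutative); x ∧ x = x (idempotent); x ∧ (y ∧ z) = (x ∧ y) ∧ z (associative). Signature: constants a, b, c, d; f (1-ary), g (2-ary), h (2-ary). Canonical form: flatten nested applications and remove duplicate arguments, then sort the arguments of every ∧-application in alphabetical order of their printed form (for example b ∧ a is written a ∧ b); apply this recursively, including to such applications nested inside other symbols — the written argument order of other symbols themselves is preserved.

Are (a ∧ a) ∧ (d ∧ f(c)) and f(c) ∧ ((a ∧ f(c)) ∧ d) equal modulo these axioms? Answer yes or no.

Left:  (a ∧ a) ∧ (d ∧ f(c))
  Flatten:  a ∧ a ∧ d ∧ f(c)
  Drop duplicates:  drop duplicate a
  Sort arguments:  a ∧ d ∧ f(c)
Right:  f(c) ∧ ((a ∧ f(c)) ∧ d)
  Merge nested applications:  f(c) ∧ a ∧ f(c) ∧ d
  Drop duplicates:  drop duplicate f(c)
  Sort:  a ∧ d ∧ f(c)

Answer: yes — both canonical forms are a ∧ d ∧ f(c)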